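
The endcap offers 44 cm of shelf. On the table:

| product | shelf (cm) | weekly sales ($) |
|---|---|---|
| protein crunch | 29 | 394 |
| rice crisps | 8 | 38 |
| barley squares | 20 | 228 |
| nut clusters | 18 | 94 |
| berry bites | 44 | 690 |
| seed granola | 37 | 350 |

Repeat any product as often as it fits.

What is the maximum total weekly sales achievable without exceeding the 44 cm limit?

Ranking by ratio (weekly sales/cm): berry bites 15.68, protein crunch 13.59, barley squares 11.40.
The ratio ordering already packs tightly: berry bites, 44 cm, 690.

690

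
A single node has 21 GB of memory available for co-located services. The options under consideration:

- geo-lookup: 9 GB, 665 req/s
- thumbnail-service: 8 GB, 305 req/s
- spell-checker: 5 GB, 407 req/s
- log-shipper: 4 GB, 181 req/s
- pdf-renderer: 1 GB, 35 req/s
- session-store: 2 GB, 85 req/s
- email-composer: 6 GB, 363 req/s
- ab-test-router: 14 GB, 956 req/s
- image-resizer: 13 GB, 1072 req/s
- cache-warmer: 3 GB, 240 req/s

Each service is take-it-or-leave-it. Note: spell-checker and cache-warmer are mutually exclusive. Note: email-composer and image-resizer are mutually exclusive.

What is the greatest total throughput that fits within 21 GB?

Density check — image-resizer 82.46, spell-checker 81.40, cache-warmer 80.00 are the best per GB.
Spell-checker + pdf-renderer + session-store + image-resizer uses 21 of the 21 GB and totals 1599.
Next best is spell-checker + session-store + image-resizer at 1564 (20 GB) — short by 35.

1599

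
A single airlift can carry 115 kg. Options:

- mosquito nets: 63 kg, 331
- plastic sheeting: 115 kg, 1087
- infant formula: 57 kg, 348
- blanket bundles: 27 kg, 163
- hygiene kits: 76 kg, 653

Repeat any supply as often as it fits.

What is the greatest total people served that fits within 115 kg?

1087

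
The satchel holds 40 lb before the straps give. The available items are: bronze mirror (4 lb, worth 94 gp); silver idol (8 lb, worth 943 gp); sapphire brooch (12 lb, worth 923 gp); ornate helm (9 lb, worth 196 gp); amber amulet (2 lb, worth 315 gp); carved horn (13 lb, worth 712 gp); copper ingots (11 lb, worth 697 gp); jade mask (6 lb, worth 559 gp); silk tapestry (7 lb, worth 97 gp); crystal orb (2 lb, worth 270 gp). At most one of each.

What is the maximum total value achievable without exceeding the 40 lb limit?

3437

Filling by ratio: bronze mirror + silver idol + sapphire brooch + amber amulet + jade mask + crystal orb for 3104, with 6 lb left unused.
Replace bronze mirror and crystal orb with copper ingots: the trade gains 333 net, giving 3437 at 39 lb.
The spare 1 lb is too small for any remaining item, and no exchange beats 3437.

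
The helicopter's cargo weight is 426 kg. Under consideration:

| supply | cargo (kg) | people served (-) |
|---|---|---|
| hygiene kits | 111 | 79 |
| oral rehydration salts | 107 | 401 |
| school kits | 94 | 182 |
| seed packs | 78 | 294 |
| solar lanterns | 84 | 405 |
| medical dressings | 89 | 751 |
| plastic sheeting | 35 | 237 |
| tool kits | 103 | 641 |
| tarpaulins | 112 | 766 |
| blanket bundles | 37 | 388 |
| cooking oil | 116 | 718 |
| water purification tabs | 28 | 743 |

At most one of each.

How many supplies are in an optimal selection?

6

Best achievable people served is 3603.
For example medical dressings + plastic sheeting + tarpaulins + blanket bundles + cooking oil + water purification tabs achieves it, using 417 kg.
All optima have 6 supplies.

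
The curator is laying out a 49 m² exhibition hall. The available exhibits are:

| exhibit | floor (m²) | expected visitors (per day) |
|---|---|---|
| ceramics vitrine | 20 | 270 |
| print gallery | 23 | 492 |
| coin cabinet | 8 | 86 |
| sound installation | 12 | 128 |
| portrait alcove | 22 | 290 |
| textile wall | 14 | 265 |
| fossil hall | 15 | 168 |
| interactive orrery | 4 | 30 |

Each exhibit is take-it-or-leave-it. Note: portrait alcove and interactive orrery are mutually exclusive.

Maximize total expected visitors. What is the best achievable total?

Taking the top-ratio exhibits first gives print gallery + coin cabinet + textile wall + interactive orrery for 873 (49 m²).
Replace coin cabinet and interactive orrery with sound installation: the trade gains 12 net, giving 885 at 49 m².
The closest alternative, print gallery + coin cabinet + textile wall + interactive orrery, reaches only 873.

885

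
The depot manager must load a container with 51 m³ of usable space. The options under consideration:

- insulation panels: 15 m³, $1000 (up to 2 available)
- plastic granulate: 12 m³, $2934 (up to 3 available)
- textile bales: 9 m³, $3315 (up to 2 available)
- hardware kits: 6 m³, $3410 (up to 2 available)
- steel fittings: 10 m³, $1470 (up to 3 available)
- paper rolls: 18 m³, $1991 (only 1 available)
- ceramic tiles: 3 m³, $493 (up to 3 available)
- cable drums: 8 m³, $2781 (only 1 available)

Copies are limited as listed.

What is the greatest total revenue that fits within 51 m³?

19165

By revenue per m³: hardware kits 568.33, textile bales 368.33, cable drums 347.62, plastic granulate 244.50 lead.
Plastic granulate + 2×textile bales + 2×hardware kits + cable drums uses 50 of the 51 m³ and totals 19165.
The spare 1 m³ is too small for any remaining shipment, and no exchange beats 19165.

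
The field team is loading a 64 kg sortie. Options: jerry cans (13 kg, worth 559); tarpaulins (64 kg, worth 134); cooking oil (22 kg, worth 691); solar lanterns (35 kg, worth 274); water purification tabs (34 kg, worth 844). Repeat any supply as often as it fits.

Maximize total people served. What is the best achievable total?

Density check — jerry cans 43.00, cooking oil 31.41, water purification tabs 24.82 are the best per kg.
The ratio heuristic lands on 4×jerry cans (2236) but leaves 12 kg idle.
Dropping jerry cans frees 13 kg; slotting in cooking oil (22 kg) lifts the total to 2368 at 61 kg.

2368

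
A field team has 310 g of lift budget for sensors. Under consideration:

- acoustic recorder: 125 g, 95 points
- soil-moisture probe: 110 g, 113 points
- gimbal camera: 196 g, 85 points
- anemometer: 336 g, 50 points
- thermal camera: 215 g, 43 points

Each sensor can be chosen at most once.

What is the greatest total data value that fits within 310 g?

208

Ranking by ratio (data value/g): soil-moisture probe 1.03, acoustic recorder 0.76, gimbal camera 0.43.
Acoustic recorder + soil-moisture probe uses 235 of the 310 g and totals 208.
The spare 75 g is too small for any remaining sensor, and no exchange beats 208.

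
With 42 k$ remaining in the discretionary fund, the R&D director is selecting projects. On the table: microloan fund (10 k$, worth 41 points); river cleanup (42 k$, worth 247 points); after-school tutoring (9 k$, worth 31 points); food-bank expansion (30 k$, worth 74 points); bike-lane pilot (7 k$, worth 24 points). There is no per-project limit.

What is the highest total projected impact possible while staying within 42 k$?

The ratio ordering already packs tightly: river cleanup, 42 k$, 247.
No other feasible combination exceeds 247.

247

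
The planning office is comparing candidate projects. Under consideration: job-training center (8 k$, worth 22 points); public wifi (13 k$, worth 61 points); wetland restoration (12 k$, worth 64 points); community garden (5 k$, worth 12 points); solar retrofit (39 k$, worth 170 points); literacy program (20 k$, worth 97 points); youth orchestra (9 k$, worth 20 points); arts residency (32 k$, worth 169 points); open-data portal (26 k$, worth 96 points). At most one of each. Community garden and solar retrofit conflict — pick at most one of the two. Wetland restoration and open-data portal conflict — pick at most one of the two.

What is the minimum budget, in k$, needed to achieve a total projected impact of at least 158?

Minimise k$ subject to total projected impact ≥ 158.
Taking wetland restoration + literacy program gives 161 (≥ 158) for 32 k$.
No combination under 32 k$ hits 158.

32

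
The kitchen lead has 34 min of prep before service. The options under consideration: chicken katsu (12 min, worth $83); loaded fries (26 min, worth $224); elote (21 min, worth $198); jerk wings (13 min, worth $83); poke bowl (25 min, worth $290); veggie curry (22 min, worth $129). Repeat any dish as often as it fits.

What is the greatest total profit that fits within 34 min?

290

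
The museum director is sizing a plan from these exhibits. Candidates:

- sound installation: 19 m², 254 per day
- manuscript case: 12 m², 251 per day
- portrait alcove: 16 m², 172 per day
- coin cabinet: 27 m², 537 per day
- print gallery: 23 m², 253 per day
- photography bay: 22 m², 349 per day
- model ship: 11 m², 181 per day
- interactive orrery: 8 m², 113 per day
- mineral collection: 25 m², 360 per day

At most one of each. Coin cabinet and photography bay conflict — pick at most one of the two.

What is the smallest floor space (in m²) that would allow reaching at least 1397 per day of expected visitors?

Look for the lowest-floor combination reaching 1397.
Taking sound installation + manuscript case + coin cabinet + mineral collection gives 1402 (≥ 1397) for 83 m².
No combination under 83 m² hits 1397.

83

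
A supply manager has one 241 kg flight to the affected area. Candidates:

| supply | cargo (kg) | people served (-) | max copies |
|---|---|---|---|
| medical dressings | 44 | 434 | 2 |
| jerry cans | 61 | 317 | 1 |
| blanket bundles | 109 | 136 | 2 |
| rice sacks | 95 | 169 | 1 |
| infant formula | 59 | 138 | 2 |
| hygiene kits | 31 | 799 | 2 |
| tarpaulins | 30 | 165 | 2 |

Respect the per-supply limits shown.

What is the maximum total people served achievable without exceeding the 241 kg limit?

2948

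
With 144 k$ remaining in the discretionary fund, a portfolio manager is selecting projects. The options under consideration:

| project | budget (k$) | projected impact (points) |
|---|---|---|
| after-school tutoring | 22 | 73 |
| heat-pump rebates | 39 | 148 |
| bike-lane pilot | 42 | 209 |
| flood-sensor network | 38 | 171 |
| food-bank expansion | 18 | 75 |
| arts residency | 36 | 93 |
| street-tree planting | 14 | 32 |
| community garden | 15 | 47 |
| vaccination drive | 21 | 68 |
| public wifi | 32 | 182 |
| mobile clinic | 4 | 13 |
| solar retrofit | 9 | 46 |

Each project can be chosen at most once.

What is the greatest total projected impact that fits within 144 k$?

696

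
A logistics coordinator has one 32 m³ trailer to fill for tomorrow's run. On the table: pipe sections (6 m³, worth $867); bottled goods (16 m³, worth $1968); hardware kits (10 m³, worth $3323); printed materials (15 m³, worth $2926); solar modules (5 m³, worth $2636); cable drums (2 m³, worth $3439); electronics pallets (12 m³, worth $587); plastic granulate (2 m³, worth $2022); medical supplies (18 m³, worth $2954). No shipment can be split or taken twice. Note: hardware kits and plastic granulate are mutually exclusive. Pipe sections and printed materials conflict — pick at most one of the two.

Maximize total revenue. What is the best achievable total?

12324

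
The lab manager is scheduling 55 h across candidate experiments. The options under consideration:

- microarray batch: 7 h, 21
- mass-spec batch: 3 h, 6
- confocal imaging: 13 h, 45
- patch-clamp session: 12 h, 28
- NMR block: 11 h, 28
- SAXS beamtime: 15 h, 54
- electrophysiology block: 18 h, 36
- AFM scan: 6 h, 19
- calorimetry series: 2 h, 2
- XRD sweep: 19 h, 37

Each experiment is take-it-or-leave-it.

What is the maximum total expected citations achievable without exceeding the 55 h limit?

173

The ratio ordering already packs tightly: microarray batch + mass-spec batch + confocal imaging + NMR block + SAXS beamtime + AFM scan, 55 h, 173.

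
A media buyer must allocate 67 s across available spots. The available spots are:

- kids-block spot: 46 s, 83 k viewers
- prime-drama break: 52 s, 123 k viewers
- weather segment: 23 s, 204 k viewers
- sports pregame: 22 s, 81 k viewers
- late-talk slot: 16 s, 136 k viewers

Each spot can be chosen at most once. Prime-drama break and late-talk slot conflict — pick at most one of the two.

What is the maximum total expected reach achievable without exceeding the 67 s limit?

Taking weather segment + sports pregame + late-talk slot: 61 s used, 421 in expected reach.
Every other selection either busts 67 s or breaks a pairing rule or fails to beat 421.

421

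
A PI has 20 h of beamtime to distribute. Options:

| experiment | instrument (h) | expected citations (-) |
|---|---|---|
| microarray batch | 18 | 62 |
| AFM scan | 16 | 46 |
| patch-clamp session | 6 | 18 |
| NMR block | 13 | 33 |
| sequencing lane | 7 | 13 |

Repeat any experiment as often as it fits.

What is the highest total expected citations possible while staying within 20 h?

Taking microarray batch: 18 h used, 62 in expected citations.
Nothing else within 20 h beats 62.

62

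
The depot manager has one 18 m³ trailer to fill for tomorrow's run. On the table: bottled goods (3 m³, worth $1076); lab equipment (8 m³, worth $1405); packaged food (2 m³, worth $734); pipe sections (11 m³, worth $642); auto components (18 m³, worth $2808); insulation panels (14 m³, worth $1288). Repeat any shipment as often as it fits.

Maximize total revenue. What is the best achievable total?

6606

9×packaged food uses 18 of the 18 m³ and totals 6606.
That's the maximum — no swap from here does better than 6606.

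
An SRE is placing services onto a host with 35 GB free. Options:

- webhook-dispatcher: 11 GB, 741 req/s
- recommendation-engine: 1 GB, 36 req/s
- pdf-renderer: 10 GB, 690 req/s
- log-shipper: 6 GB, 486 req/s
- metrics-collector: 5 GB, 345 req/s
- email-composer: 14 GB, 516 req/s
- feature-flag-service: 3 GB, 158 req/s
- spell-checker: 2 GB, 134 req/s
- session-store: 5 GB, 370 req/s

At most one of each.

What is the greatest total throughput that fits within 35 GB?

2457

The ratio heuristic lands on recommendation-engine + pdf-renderer + log-shipper + metrics-collector + feature-flag-service + spell-checker + session-store (2219) but leaves 3 GB idle.
Dropping metrics-collector and feature-flag-service frees 8 GB; slotting in webhook-dispatcher (11 GB) lifts the total to 2457 at 35 GB.
Runner-up webhook-dispatcher + pdf-renderer + log-shipper + feature-flag-service + session-store tops out at 2445.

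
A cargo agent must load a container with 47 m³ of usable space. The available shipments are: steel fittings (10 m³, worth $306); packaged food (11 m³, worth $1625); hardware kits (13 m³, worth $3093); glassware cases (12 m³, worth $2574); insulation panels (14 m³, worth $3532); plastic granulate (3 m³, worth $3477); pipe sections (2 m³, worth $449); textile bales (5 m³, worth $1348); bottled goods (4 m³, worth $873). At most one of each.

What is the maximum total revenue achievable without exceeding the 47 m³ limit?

Ranking by ratio (revenue/m³): plastic granulate 1159.00, textile bales 269.60, insulation panels 252.29, hardware kits 237.92.
The ratio heuristic lands on hardware kits + insulation panels + plastic granulate + pipe sections + textile bales + bottled goods (12772) but leaves 6 m³ idle.
The 6 m³ tied up in pipe sections and bottled goods is better spent on glassware cases — total rises to 14024 (47 m³).
Runner-up hardware kits + glassware cases + insulation panels + plastic granulate + bottled goods tops out at 13549.

14024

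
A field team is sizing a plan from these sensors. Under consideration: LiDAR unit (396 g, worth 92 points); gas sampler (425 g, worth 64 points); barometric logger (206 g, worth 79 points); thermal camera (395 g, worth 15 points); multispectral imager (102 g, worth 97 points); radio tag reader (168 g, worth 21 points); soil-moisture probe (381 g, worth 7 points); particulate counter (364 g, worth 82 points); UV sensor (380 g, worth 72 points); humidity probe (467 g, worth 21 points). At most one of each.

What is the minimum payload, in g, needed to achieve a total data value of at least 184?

Need the lightest bundle worth ≥ 184.
Taking barometric logger + multispectral imager + radio tag reader gives 197 (≥ 184) for 476 g.
Any bundle with less than 476 g falls short of 184.

476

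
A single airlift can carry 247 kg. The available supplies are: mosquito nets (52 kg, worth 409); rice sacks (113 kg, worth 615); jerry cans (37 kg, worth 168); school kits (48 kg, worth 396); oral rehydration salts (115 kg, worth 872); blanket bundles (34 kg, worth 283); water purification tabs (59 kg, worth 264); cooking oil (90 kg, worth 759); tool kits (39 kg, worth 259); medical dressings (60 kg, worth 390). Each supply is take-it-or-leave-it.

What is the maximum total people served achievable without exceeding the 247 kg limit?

1914

Greedy by ratio would take mosquito nets + school kits + blanket bundles + cooking oil: 224 kg used, total 1847.
Dropping mosquito nets and school kits frees 100 kg; slotting in oral rehydration salts (115 kg) lifts the total to 1914 at 239 kg.
No other feasible combination exceeds 1914.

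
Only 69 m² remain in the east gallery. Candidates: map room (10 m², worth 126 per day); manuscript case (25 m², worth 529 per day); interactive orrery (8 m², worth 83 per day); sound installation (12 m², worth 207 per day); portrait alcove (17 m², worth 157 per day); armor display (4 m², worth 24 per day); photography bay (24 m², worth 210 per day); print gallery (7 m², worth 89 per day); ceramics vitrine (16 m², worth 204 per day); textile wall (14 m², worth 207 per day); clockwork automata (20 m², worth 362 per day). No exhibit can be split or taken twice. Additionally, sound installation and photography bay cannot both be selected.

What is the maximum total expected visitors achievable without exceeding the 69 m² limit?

The ratio heuristic lands on manuscript case + sound installation + armor display + print gallery + clockwork automata (1211) but leaves 1 m² idle.
Dropping armor display and print gallery frees 11 m²; slotting in map room (10 m²) lifts the total to 1224 at 67 m².
No other feasible combination exceeds 1224.

1224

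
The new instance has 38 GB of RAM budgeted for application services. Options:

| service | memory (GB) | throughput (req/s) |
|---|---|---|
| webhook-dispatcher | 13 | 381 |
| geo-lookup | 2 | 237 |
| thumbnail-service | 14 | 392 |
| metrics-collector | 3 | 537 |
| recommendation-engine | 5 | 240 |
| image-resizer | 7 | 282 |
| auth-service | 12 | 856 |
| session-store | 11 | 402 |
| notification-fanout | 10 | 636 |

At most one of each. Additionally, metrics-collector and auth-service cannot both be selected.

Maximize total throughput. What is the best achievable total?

2334

Best packing: geo-lookup + metrics-collector + recommendation-engine + image-resizer + session-store + notification-fanout — 38 GB, 2334 total.
An exhaustive check of the 512 subsets confirms 2334.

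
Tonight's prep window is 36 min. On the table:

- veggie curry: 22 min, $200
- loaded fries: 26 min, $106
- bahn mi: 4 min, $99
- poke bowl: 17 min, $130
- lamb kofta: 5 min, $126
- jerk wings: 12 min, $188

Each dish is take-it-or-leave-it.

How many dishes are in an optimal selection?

The maximum profit within 36 min is 444.
poke bowl + lamb kofta + jerk wings hits 444 at 34 min.
All optima have 3 dishes.

3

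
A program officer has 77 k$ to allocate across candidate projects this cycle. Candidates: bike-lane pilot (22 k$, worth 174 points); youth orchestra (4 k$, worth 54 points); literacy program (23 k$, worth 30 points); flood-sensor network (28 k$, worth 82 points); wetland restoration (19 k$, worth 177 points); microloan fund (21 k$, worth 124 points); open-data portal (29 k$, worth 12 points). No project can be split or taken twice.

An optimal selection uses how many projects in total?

Optimal total is 529.
One optimal bundle: bike-lane pilot + youth orchestra + wetland restoration + microloan fund (66 k$).
Every optimal selection uses 4 projects.

4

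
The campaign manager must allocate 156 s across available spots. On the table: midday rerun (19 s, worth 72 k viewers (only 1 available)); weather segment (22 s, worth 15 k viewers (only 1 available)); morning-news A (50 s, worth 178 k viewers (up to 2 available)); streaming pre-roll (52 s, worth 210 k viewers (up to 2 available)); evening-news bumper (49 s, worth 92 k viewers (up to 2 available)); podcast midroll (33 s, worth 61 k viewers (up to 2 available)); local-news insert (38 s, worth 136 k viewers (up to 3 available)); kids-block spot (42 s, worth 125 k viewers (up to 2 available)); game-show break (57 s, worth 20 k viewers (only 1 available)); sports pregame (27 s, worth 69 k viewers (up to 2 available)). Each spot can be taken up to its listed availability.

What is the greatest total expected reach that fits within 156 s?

598

The ratio heuristic lands on midday rerun + 2×streaming pre-roll + sports pregame (561) but leaves 6 s idle.
Dropping midday rerun and sports pregame frees 46 s; slotting in morning-news A (50 s) lifts the total to 598 at 154 s.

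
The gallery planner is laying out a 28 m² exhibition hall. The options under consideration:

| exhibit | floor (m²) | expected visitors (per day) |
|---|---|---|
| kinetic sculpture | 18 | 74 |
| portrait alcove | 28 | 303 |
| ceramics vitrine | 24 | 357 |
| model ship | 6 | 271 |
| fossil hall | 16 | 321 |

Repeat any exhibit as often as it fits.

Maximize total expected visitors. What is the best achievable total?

Density check — model ship 45.17, fossil hall 20.06, ceramics vitrine 14.88, portrait alcove 10.82 are the best per m².
The ratio ordering already packs tightly: 4×model ship, 24 m², 1084.
No other feasible combination exceeds 1084.

1084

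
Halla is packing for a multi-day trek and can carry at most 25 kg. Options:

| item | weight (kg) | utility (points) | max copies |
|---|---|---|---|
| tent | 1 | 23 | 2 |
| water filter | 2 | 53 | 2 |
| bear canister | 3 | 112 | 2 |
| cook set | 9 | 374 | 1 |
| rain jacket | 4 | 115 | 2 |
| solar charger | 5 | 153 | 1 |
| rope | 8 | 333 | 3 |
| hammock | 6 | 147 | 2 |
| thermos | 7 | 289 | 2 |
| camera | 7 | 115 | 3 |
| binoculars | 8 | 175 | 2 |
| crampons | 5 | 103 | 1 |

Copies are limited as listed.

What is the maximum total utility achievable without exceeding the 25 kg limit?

1040

Taking the top-ratio items first gives tent + 3×rope for 1022 (25 kg).
Replace tent and rope with cook set: the trade gains 18 net, giving 1040 at 25 kg.
No other feasible combination exceeds 1040.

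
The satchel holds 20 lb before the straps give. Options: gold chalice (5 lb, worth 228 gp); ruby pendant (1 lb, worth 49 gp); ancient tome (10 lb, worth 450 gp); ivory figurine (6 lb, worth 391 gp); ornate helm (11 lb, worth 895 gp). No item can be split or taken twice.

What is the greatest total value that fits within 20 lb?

1335

Ranking by ratio (value/lb): ornate helm 81.36, ivory figurine 65.17, ruby pendant 49.00.
Taking ruby pendant + ivory figurine + ornate helm: 18 lb used, 1335 in value.
That's the maximum — no swap from here does better than 1335.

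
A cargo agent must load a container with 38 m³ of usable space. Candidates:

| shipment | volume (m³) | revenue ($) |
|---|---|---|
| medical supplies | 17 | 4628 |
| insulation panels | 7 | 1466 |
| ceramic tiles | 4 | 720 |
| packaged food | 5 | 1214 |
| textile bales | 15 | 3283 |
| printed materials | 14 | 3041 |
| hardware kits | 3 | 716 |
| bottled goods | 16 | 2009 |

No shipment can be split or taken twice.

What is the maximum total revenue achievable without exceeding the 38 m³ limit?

Filling by ratio: medical supplies + insulation panels + ceramic tiles + packaged food + hardware kits for 8744, with 2 m³ left unused.
Dropping ceramic tiles and packaged food and hardware kits frees 12 m³; slotting in printed materials (14 m³) lifts the total to 9135 at 38 m³.

9135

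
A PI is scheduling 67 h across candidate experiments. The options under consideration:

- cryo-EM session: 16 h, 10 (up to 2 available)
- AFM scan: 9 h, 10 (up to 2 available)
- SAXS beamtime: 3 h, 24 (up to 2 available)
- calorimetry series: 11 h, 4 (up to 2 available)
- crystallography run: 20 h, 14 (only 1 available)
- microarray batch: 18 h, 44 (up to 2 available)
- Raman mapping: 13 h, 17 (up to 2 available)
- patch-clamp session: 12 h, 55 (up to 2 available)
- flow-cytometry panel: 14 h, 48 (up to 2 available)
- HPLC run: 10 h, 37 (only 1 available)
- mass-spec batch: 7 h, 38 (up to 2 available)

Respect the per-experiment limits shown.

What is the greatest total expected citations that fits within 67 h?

295

By expected citations per h: SAXS beamtime 8.00, mass-spec batch 5.43, patch-clamp session 4.58 lead.
Taking the top-ratio experiments first gives 2×SAXS beamtime + Raman mapping + 2×patch-clamp session + HPLC run + 2×mass-spec batch for 288 (67 h).
The 16 h tied up in SAXS beamtime and Raman mapping is better spent on flow-cytometry panel — total rises to 295 (65 h).
That's the maximum — no swap from here does better than 295.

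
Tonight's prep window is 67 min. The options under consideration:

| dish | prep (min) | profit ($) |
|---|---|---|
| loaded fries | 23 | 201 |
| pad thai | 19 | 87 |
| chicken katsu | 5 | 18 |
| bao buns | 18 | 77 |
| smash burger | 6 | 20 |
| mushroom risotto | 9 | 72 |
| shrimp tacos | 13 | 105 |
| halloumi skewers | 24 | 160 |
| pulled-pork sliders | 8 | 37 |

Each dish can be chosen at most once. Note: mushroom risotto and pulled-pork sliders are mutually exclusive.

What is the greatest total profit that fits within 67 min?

486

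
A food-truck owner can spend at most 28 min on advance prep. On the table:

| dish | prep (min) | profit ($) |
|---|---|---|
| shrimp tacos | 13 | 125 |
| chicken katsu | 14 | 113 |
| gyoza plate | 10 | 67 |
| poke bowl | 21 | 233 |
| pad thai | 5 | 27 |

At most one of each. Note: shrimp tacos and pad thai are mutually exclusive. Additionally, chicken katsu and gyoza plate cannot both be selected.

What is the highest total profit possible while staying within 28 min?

Taking poke bowl + pad thai: 26 min used, 260 in profit.
Runner-up shrimp tacos + chicken katsu tops out at 238.

260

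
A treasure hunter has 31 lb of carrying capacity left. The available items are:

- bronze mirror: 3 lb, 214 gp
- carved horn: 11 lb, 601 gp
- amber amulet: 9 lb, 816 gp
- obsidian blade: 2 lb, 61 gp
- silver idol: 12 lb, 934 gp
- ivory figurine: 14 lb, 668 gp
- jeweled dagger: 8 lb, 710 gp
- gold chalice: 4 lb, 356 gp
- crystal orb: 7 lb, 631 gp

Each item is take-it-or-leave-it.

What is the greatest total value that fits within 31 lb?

Bronze mirror + amber amulet + jeweled dagger + gold chalice + crystal orb uses 31 of the 31 lb and totals 2727.
Next best is silver idol + jeweled dagger + gold chalice + crystal orb at 2631 (31 lb) — short by 96.

2727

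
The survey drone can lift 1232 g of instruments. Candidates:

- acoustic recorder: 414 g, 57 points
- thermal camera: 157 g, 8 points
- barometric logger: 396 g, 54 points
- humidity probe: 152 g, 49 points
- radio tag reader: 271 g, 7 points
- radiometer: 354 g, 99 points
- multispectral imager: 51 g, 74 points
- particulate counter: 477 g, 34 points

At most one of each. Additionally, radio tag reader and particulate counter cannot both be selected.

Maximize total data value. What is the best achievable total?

287

Taking acoustic recorder + thermal camera + humidity probe + radiometer + multispectral imager: 1128 g used, 287 in data value.
Every other selection either busts 1232 g or breaks a pairing rule or fails to beat 287.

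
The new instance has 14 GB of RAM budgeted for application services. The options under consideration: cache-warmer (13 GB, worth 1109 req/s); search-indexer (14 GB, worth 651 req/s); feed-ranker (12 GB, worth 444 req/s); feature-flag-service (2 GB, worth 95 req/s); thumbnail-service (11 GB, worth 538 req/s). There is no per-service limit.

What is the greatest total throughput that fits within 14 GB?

1109

By throughput per GB: cache-warmer 85.31, thumbnail-service 48.91, feature-flag-service 47.50 lead.
Best packing: cache-warmer — 13 GB, 1109 total.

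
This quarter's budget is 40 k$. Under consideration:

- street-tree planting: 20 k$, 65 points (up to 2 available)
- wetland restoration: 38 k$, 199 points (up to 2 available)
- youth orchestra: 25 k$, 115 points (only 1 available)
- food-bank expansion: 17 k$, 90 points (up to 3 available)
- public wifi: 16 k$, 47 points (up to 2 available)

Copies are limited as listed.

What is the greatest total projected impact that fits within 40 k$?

Filling by ratio: 2×food-bank expansion for 180, with 6 k$ left unused.
Replace 2×food-bank expansion with wetland restoration: the trade gains 19 net, giving 199 at 38 k$.
No other feasible combination exceeds 199.

199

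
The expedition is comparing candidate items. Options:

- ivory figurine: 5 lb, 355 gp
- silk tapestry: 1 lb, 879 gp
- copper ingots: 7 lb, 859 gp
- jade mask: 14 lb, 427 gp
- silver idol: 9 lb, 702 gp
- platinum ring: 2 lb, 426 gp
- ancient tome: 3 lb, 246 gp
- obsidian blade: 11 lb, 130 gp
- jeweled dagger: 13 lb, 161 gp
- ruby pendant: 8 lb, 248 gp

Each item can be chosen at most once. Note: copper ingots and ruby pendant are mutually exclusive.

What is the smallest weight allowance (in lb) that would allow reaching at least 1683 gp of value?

8

Need the lightest bundle worth ≥ 1683.
Taking silk tapestry + copper ingots gives 1738 (≥ 1683) for 8 lb.
Below 8 lb the best achievable stays under 1683.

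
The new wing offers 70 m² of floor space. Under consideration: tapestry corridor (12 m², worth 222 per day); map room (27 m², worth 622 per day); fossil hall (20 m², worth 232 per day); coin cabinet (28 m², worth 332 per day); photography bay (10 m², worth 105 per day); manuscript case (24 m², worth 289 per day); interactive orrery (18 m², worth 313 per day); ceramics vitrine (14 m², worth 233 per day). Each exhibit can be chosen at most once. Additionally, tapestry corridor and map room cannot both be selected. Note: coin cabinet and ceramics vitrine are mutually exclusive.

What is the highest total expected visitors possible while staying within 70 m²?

1273

Taking map room + photography bay + interactive orrery + ceramics vitrine: 69 m² used, 1273 in expected visitors.
The closest alternative, map room + manuscript case + interactive orrery, reaches only 1224.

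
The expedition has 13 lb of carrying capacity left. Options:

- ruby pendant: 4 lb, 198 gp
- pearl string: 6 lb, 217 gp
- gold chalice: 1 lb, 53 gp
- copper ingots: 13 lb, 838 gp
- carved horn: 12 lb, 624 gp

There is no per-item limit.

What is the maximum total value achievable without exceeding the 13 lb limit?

Copper ingots uses 13 of the 13 lb and totals 838.
That's the maximum — no swap from here does better than 838.

838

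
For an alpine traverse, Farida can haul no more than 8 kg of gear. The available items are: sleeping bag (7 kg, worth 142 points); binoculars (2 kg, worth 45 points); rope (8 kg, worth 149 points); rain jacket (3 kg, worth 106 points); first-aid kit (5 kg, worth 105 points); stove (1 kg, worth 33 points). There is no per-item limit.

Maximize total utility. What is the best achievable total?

Ranking by ratio (utility/kg): rain jacket 35.33, stove 33.00, binoculars 22.50.
2×rain jacket + 2×stove uses 8 of the 8 kg and totals 278.

278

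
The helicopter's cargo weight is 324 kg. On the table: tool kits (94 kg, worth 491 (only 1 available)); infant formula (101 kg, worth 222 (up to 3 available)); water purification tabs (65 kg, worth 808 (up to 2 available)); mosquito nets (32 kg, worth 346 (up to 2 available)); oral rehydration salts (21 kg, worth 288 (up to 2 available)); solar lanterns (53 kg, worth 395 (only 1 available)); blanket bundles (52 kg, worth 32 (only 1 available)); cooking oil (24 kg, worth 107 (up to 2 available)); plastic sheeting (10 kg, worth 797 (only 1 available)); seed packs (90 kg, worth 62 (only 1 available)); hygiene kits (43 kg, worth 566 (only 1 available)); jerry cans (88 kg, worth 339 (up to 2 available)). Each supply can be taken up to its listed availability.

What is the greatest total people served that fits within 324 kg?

4354

Best packing: 2×water purification tabs + 2×mosquito nets + 2×oral rehydration salts + cooking oil + plastic sheeting + hygiene kits — 313 kg, 4354 total.
Every other selection either busts 324 kg or exceeds an availability limit or fails to beat 4354.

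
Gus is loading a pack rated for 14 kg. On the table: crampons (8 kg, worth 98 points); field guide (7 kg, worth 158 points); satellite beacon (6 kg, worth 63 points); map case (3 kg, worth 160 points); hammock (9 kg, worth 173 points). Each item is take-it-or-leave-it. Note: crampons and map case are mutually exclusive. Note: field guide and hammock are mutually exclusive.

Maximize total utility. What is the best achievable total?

333

The ratio heuristic lands on field guide + map case (318) but leaves 4 kg idle.
Dropping field guide frees 7 kg; slotting in hammock (9 kg) lifts the total to 333 at 12 kg.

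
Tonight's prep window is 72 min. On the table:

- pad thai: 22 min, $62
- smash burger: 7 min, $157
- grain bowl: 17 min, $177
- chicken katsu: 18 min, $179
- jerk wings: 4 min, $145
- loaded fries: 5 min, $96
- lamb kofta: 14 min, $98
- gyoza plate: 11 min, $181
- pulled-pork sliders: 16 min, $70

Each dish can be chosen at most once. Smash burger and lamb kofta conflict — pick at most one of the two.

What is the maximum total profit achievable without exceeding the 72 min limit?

935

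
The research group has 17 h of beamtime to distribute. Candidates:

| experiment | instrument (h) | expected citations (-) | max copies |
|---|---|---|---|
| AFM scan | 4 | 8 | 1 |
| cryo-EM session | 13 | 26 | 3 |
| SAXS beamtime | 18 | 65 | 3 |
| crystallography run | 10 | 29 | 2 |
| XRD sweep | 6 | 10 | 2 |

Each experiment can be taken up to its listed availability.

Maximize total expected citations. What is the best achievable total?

Ranking by ratio (expected citations/h): SAXS beamtime 3.61, crystallography run 2.90, AFM scan 2.00, cryo-EM session 2.00.
A density-first pass picks AFM scan + crystallography run — 37 at 14 h.
Dropping AFM scan frees 4 h; slotting in XRD sweep (6 h) lifts the total to 39 at 16 h.
No other feasible combination exceeds 39.

39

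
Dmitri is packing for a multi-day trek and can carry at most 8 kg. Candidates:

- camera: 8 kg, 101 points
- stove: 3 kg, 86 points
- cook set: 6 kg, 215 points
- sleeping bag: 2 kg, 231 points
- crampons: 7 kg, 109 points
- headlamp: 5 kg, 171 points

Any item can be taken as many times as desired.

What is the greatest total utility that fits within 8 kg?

924

Ranking by ratio (utility/kg): sleeping bag 115.50, cook set 35.83, headlamp 34.20, stove 28.67.
4×sleeping bag uses 8 of the 8 kg and totals 924.
Nothing else within 8 kg beats 924.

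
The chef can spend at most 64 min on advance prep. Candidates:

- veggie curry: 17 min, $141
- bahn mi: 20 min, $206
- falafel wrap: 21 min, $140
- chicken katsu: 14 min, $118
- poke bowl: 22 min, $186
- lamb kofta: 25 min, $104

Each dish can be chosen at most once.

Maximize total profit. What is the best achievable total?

533

Greedy by ratio would take bahn mi + chicken katsu + poke bowl: 56 min used, total 510.
The 14 min tied up in chicken katsu is better spent on veggie curry — total rises to 533 (59 min).
The spare 5 min is too small for any remaining dish, and no exchange beats 533.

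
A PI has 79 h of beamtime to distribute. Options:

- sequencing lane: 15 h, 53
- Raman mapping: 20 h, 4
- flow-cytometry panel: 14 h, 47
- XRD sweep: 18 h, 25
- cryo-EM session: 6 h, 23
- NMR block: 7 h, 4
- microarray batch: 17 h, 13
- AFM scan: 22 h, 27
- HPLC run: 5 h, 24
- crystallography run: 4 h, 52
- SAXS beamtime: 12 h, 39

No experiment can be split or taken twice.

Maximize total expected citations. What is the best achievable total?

265

Taking the top-ratio experiments first gives sequencing lane + flow-cytometry panel + XRD sweep + cryo-EM session + HPLC run + crystallography run + SAXS beamtime for 263 (74 h).
Dropping XRD sweep frees 18 h; slotting in AFM scan (22 h) lifts the total to 265 at 78 h.
That's the maximum — no swap from here does better than 265.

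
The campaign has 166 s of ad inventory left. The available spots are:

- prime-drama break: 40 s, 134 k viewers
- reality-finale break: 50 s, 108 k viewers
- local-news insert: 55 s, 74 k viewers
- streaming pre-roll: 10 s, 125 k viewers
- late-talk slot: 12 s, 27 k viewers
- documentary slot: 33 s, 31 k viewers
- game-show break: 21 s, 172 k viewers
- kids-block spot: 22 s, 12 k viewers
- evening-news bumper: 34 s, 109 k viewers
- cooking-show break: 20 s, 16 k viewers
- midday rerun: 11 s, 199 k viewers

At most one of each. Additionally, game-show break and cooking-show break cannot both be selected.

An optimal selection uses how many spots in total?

6

Best achievable expected reach is 847.
prime-drama break + reality-finale break + streaming pre-roll + game-show break + evening-news bumper + midday rerun hits 847 at 166 s.
Every optimal selection uses 6 spots.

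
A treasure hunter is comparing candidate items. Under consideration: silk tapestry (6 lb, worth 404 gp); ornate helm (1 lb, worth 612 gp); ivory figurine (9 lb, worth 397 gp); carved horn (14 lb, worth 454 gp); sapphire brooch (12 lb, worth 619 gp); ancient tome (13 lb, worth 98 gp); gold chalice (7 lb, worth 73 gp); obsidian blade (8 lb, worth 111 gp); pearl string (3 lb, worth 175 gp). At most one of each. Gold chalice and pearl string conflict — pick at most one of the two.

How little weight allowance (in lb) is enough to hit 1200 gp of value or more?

Need the lightest bundle worth ≥ 1200.
ornate helm + sapphire brooch reaches 1231 using 13 lb.
Any bundle with less than 13 lb falls short of 1200.

13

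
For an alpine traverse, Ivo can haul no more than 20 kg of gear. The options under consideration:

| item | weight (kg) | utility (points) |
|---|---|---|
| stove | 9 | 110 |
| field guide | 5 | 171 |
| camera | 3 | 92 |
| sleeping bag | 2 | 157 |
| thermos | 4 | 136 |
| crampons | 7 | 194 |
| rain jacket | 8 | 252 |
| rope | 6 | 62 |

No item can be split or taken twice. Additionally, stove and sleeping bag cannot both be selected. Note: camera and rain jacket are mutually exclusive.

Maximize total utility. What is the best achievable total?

716

Taking field guide + sleeping bag + thermos + rain jacket: 19 kg used, 716 in utility.
Runner-up field guide + sleeping bag + thermos + crampons tops out at 658.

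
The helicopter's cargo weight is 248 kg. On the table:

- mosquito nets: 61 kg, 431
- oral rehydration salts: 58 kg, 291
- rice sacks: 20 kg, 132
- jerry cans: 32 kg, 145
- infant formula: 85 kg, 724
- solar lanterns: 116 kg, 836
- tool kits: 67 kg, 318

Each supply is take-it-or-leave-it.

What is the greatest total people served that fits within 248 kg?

1705

Density check — infant formula 8.52, solar lanterns 7.21, mosquito nets 7.07 are the best per kg.
Greedy by ratio would take rice sacks + infant formula + solar lanterns: 221 kg used, total 1692.
The 20 kg tied up in rice sacks is better spent on jerry cans — total rises to 1705 (233 kg).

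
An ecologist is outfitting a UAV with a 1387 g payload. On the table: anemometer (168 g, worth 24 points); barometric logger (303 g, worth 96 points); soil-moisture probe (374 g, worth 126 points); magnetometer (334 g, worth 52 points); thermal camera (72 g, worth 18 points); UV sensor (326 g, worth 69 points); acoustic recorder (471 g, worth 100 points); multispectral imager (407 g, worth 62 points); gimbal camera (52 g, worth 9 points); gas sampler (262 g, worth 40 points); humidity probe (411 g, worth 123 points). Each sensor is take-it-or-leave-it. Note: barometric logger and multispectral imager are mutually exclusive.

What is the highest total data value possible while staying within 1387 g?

Best packing: anemometer + barometric logger + soil-moisture probe + thermal camera + gimbal camera + humidity probe — 1380 g, 396 total.
The closest alternative, anemometer + barometric logger + soil-moisture probe + thermal camera + humidity probe, reaches only 387.

396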